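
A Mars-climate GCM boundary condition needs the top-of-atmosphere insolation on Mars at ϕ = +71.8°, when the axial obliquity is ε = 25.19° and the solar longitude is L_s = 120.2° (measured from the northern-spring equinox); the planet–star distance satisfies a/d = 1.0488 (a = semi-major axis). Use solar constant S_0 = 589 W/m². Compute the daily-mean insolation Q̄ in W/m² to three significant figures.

Q̄ ≈ 226 W/m²

Solar declination: sin δ = sin ε · sin L_s = sin 25.19° × sin 120.2° = 0.36785, so δ = +21.583°.
cos h₀ = −tan(+71.8°) tan(+21.583°) = -1.2032 ≤ −1 ⇒ polar day, h₀ = π.
Bracket: h₀ sin ϕ sin δ + cos ϕ cos δ sin h₀ = 3.1416×0.94997×0.36785 + 0.31233×0.92988×0.00000 = 1.097821 + 0.000000 = 1.097821.
Inverse-square distance factor (a/d)² = 1.0488² = 1.099981.
Q̄ = (S_0/π) × 1.099981 × [bracket] = (589/π) × 1.099981 × 1.097821 = 226.4 W/m².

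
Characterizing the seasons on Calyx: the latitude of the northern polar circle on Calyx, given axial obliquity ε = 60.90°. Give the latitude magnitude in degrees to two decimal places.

The polar circle is the lowest latitude that experiences at least one full rotation of continuous daylight at the northern-summer solstice; it lies at |φ| = 90° − ε = 90° − 60.90° = 29.10°.

29.10°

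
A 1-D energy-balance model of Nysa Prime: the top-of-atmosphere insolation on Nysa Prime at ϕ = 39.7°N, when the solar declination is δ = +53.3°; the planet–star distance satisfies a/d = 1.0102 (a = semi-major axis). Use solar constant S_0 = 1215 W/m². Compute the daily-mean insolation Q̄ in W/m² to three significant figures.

cos h₀ = −tan(+39.7°) tan(+53.300°) = -1.1138 ≤ −1 ⇒ polar day, h₀ = π.
Bracket: h₀ sin ϕ sin δ + cos ϕ cos δ sin h₀ = 3.1416×0.63877×0.80178 + 0.76940×0.59763×0.00000 = 1.608980 + 0.000000 = 1.608980.
Inverse-square distance factor (a/d)² = 1.0102² = 1.020504.
Q̄ = (S_0/π) × 1.020504 × [bracket] = (1215/π) × 1.020504 × 1.608980 = 635.0 W/m².

Q̄ ≈ 635 W/m²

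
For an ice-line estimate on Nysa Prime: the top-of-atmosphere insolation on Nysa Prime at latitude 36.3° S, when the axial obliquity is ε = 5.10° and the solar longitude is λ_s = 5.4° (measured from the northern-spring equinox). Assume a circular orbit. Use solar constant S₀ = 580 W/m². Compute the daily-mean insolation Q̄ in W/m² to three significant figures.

Q̄ ≈ 147 W/m²

Solar declination: sin δ = sin ε · sin λ_s = sin 5.10° × sin 5.4° = 0.00837, so δ = +0.479°.
cos H₀ = −tan(-36.3°) tan(+0.479°) = 0.0061, H₀ = 1.5647 rad.
Bracket: H₀ sin φ sin δ + cos φ cos δ sin H₀ = 1.5647×-0.59201×0.00837 + 0.80593×0.99997×0.99998 = -0.007753 + 0.805890 = 0.798137.
Q̄ = (S₀/π) × [bracket] = (580/π) × 0.798137 = 147.4 W/m².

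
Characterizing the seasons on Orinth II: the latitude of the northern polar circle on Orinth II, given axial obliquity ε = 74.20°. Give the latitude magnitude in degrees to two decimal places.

The polar circle is the lowest latitude that experiences at least one full rotation of continuous daylight at the northern-summer solstice; it lies at |ϕ| = 90° − ε = 90° − 74.20° = 15.80°.

15.80°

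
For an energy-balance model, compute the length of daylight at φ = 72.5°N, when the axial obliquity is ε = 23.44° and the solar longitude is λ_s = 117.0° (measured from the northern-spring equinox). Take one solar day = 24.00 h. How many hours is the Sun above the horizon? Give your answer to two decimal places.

Solar declination: sin δ = sin ε · sin λ_s = sin 23.44° × sin 117.0° = 0.35443, so δ = +20.759°.
Sunrise equation: cos H₀ = −tan φ · tan δ = -1.2022 ≤ −1, so the Sun never sets (polar day) and H₀ = π.
Daylight = 2H₀/(2π) × 24.00 h = (3.1416/π) × 24.00 = 24.00 h.

24.00 h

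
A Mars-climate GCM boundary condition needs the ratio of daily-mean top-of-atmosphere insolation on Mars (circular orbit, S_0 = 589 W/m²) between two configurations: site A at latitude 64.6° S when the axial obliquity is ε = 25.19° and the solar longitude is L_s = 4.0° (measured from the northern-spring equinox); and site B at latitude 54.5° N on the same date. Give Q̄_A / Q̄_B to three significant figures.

Q̄_A / Q̄_B ≈ 0.626

— Configuration A (ϕ=-64.6°):
Solar declination: sin δ = sin ε · sin L_s = sin 25.19° × sin 4.0° = 0.02969, so δ = +1.701°.
cos h₀ = −tan(-64.6°) tan(+1.701°) = 0.0626, h₀ = 1.5082 rad.
Bracket: h₀ sin ϕ sin δ + cos ϕ cos δ sin h₀ = 1.5082×-0.90334×0.02969 + 0.42894×0.99956×0.99804 = -0.040450 + 0.427911 = 0.387461.
Q̄ = (S_0/π) × [bracket] = (589/π) × 0.387461 = 72.643 W/m².
— Configuration B (ϕ=+54.5°):
cos h₀ = −tan(+54.5°) tan(+1.701°) = -0.0416, h₀ = 1.6125 rad.
Bracket: h₀ sin ϕ sin δ + cos ϕ cos δ sin h₀ = 1.6125×0.81412×0.02969 + 0.58070×0.99956×0.99913 = 0.038976 + 0.579940 = 0.618916.
Q̄ = (S_0/π) × [bracket] = (589/π) × 0.618916 = 116.04 W/m².
Ratio Q̄_A / Q̄_B = 72.643 / 116.04 = 0.6260.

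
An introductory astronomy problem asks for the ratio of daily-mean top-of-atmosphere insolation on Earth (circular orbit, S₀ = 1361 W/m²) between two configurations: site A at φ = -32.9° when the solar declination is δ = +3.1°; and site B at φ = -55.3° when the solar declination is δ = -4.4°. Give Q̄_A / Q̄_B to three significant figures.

— Configuration A (φ=-32.9°):
cos H₀ = −tan(-32.9°) tan(+3.100°) = 0.0350, H₀ = 1.5358 rad.
Bracket: H₀ sin φ sin δ + cos φ cos δ sin H₀ = 1.5358×-0.54317×0.05408 + 0.83962×0.99854×0.99939 = -0.045114 + 0.837883 = 0.792769.
Q̄ = (S₀/π) × [bracket] = (1361/π) × 0.792769 = 343.44 W/m².
— Configuration B (φ=-55.3°):
cos H₀ = −tan(-55.3°) tan(-4.400°) = -0.1111, H₀ = 1.6822 rad.
Bracket: H₀ sin φ sin δ + cos φ cos δ sin H₀ = 1.6822×-0.82214×-0.07672 + 0.56928×0.99705×0.99381 = 0.106104 + 0.564087 = 0.670191.
Q̄ = (S₀/π) × [bracket] = (1361/π) × 0.670191 = 290.34 W/m².
Ratio Q̄_A / Q̄_B = 343.44 / 290.34 = 1.183.

Q̄_A / Q̄_B ≈ 1.18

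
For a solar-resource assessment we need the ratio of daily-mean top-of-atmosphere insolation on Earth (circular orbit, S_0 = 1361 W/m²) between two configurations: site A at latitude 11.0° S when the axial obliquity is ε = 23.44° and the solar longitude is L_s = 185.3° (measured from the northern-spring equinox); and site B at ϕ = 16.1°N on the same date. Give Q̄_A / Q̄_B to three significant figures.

Q̄_A / Q̄_B ≈ 1.05

— Configuration A (ϕ=-11.0°):
Solar declination: sin δ = sin ε · sin L_s = sin 23.44° × sin 185.3° = -0.03674, so δ = -2.106°.
cos h₀ = −tan(-11.0°) tan(-2.106°) = -0.0071, h₀ = 1.5779 rad.
Bracket: h₀ sin ϕ sin δ + cos ϕ cos δ sin h₀ = 1.5779×-0.19081×-0.03674 + 0.98163×0.99932×0.99997 = 0.011062 + 0.980933 = 0.991995.
Q̄ = (S_0/π) × [bracket] = (1361/π) × 0.991995 = 429.75 W/m².
— Configuration B (ϕ=+16.1°):
cos h₀ = −tan(+16.1°) tan(-2.106°) = 0.0106, h₀ = 1.5602 rad.
Bracket: h₀ sin ϕ sin δ + cos ϕ cos δ sin h₀ = 1.5602×0.27731×-0.03674 + 0.96078×0.99932×0.99994 = -0.015896 + 0.960069 = 0.944173.
Q̄ = (S_0/π) × [bracket] = (1361/π) × 0.944173 = 409.03 W/m².
Ratio Q̄_A / Q̄_B = 429.75 / 409.03 = 1.051.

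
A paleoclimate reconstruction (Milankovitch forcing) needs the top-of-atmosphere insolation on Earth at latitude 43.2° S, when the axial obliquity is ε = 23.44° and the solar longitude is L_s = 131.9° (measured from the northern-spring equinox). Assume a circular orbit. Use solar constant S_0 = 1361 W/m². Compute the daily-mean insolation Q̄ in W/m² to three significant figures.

Q̄ ≈ 177 W/m²

Solar declination: sin δ = sin ε · sin L_s = sin 23.44° × sin 131.9° = 0.29608, so δ = +17.222°.
cos h₀ = −tan(-43.2°) tan(+17.222°) = 0.2911, h₀ = 1.2754 rad.
Bracket: h₀ sin ϕ sin δ + cos ϕ cos δ sin h₀ = 1.2754×-0.68455×0.29608 + 0.72897×0.95516×0.95670 = -0.258500 + 0.666134 = 0.407634.
Q̄ = (S_0/π) × [bracket] = (1361/π) × 0.407634 = 176.6 W/m².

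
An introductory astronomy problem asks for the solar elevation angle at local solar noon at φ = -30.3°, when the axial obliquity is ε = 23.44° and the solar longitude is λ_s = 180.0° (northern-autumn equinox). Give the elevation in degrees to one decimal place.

Solar declination: sin δ = sin ε · sin λ_s = sin 23.44° × sin 180.0° = 0.00000, so δ = +0.000°.
At local noon the hour angle is zero, so the zenith angle equals |φ − δ| = |-30.3° − (+0.000°)| = 30.300°.
Elevation = 90° − 30.300° = 59.7°.

59.7°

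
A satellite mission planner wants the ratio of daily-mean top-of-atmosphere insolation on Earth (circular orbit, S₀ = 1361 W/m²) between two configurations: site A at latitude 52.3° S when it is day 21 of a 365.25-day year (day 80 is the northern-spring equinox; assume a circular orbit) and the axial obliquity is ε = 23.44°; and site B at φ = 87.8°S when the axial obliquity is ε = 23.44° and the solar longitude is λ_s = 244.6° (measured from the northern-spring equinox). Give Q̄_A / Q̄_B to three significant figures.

— Configuration A (φ=-52.3°):
Solar longitude: λ_s = 360° × (21 − 80)/365.25 = -58.152°, i.e. -58.152° + 360° = 301.848°.
sin δ = sin 23.44° × sin 301.848° = -0.33790, so δ = -19.749°.
cos H₀ = −tan(-52.3°) tan(-19.749°) = -0.4645, H₀ = 2.0539 rad.
Bracket: H₀ sin φ sin δ + cos φ cos δ sin H₀ = 2.0539×-0.79122×-0.33790 + 0.61153×0.94118×0.88556 = 0.549117 + 0.509693 = 1.058810.
Q̄ = (S₀/π) × [bracket] = (1361/π) × 1.058810 = 458.70 W/m².
— Configuration B (φ=-87.8°):
Solar declination: sin δ = sin ε · sin λ_s = sin 23.44° × sin 244.6° = -0.35934, so δ = -21.059°.
cos H₀ = −tan(-87.8°) tan(-21.059°) = -10.0233 ≤ −1 ⇒ polar day, H₀ = π.
Bracket: H₀ sin φ sin δ + cos φ cos δ sin H₀ = 3.1416×-0.99926×-0.35934 + 0.03839×0.93321×0.00000 = 1.128067 + 0.000000 = 1.128067.
Q̄ = (S₀/π) × [bracket] = (1361/π) × 1.128067 = 488.70 W/m².
Ratio Q̄_A / Q̄_B = 458.70 / 488.70 = 0.9386.

Q̄_A / Q̄_B ≈ 0.939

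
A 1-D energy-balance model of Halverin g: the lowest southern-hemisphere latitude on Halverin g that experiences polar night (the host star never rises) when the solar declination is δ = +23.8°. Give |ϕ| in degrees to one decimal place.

Polar night requires cos h₀ = −tan ϕ tan δ ≥ 1, i.e. tan ϕ tan δ ≤ −1.
The boundary is |tan ϕ| · |tan δ| = 1, so |ϕ| = 90° − |δ| = 90° − 23.8° = 66.2° in the southern hemisphere.

|ϕ| = 66.2°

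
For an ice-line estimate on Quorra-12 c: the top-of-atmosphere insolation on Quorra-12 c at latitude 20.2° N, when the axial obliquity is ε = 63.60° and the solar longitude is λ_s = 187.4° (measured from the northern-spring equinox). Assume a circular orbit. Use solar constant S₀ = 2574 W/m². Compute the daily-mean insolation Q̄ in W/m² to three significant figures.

Q̄ ≈ 713 W/m²

Solar declination: sin δ = sin ε · sin λ_s = sin 63.60° × sin 187.4° = -0.11536, so δ = -6.625°.
cos H₀ = −tan(+20.2°) tan(-6.625°) = 0.0427, H₀ = 1.5281 rad.
Bracket: H₀ sin φ sin δ + cos φ cos δ sin H₀ = 1.5281×0.34530×-0.11536 + 0.93849×0.99332×0.99909 = -0.060870 + 0.931373 = 0.870503.
Q̄ = (S₀/π) × [bracket] = (2574/π) × 0.870503 = 713.2 W/m².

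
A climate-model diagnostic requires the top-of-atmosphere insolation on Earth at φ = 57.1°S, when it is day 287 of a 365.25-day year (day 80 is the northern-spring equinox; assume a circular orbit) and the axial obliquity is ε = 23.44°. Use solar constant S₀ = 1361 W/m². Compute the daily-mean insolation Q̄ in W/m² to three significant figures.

Solar longitude: λ_s = 360° × (287 − 80)/365.25 = 204.025°.
sin δ = sin 23.44° × sin 204.025° = -0.16195, so δ = -9.320°.
cos H₀ = −tan(-57.1°) tan(-9.320°) = -0.2537, H₀ = 1.8273 rad.
Bracket: H₀ sin φ sin δ + cos φ cos δ sin H₀ = 1.8273×-0.83962×-0.16195 + 0.54317×0.98680×0.96729 = 0.248470 + 0.518468 = 0.766938.
Q̄ = (S₀/π) × [bracket] = (1361/π) × 0.766938 = 332.3 W/m².

Q̄ ≈ 332 W/m²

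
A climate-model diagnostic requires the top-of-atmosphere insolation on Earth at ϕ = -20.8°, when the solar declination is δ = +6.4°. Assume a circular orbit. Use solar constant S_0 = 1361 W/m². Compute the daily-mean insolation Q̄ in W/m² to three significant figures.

cos h₀ = −tan(-20.8°) tan(+6.400°) = 0.0426, h₀ = 1.5282 rad.
Bracket: h₀ sin ϕ sin δ + cos ϕ cos δ sin h₀ = 1.5282×-0.35511×0.11147 + 0.93483×0.99377×0.99909 = -0.060492 + 0.928161 = 0.867669.
Q̄ = (S_0/π) × [bracket] = (1361/π) × 0.867669 = 375.9 W/m².

Q̄ ≈ 376 W/m²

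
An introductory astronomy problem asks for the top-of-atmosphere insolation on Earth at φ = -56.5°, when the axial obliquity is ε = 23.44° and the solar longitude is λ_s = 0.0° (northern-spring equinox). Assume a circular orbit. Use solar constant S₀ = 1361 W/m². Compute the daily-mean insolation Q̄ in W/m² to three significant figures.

Solar declination: sin δ = sin ε · sin λ_s = sin 23.44° × sin 0.0° = 0.00000, so δ = +0.000°.
cos H₀ = −tan(-56.5°) tan(+0.000°) = 0.0000, H₀ = 1.5708 rad.
Bracket: H₀ sin φ sin δ + cos φ cos δ sin H₀ = 1.5708×-0.83389×0.00000 + 0.55194×1.00000×1.00000 = -0.000000 + 0.551940 = 0.551940.
Q̄ = (S₀/π) × [bracket] = (1361/π) × 0.551940 = 239.1 W/m².

Q̄ ≈ 239 W/m²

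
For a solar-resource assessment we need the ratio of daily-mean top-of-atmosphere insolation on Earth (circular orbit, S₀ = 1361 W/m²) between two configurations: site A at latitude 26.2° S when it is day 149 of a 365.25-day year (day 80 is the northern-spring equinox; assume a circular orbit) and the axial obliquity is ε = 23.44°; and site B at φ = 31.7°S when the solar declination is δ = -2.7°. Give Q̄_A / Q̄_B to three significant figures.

— Configuration A (φ=-26.2°):
Solar longitude: λ_s = 360° × (149 − 80)/365.25 = 68.008°.
sin δ = sin 23.44° × sin 68.008° = 0.36884, so δ = +21.644°.
cos H₀ = −tan(-26.2°) tan(+21.644°) = 0.1953, H₀ = 1.3743 rad.
Bracket: H₀ sin φ sin δ + cos φ cos δ sin H₀ = 1.3743×-0.44151×0.36884 + 0.89726×0.92949×0.98075 = -0.223800 + 0.817940 = 0.594140.
Q̄ = (S₀/π) × [bracket] = (1361/π) × 0.594140 = 257.39 W/m².
— Configuration B (φ=-31.7°):
cos H₀ = −tan(-31.7°) tan(-2.700°) = -0.0291, H₀ = 1.5999 rad.
Bracket: H₀ sin φ sin δ + cos φ cos δ sin H₀ = 1.5999×-0.52547×-0.04711 + 0.85081×0.99889×0.99958 = 0.039605 + 0.849509 = 0.889114.
Q̄ = (S₀/π) × [bracket] = (1361/π) × 0.889114 = 385.18 W/m².
Ratio Q̄_A / Q̄_B = 257.39 / 385.18 = 0.6682.

Q̄_A / Q̄_B ≈ 0.668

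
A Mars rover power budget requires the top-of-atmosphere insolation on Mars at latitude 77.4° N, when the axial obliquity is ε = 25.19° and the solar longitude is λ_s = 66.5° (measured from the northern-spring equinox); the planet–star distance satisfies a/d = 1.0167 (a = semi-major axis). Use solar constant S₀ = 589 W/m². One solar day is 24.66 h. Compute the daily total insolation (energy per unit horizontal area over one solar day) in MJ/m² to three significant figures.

Solar declination: sin δ = sin ε · sin λ_s = sin 25.19° × sin 66.5° = 0.39032, so δ = +22.974°.
cos H₀ = −tan(+77.4°) tan(+22.974°) = -1.8966 ≤ −1 ⇒ polar day, H₀ = π.
Bracket: H₀ sin φ sin δ + cos φ cos δ sin H₀ = 3.1416×0.97592×0.39032 + 0.21814×0.92068×0.00000 = 1.196702 + 0.000000 = 1.196702.
Inverse-square distance factor (a/d)² = 1.0167² = 1.033679.
Q̄ = (S₀/π) × 1.033679 × [bracket] = (589/π) × 1.033679 × 1.196702 = 231.92 W/m².
Daily total = Q̄ × 24.66 h × 3600 s/h = 231.92 × 24.66 × 3600 / 10⁶ = 20.59 MJ/m².

20.6 MJ/m²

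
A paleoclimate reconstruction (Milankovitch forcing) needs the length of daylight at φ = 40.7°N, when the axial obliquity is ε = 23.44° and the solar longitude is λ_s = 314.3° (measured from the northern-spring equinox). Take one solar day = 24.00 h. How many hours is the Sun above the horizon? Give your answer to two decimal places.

10.03 h

Solar declination: sin δ = sin ε · sin λ_s = sin 23.44° × sin 314.3° = -0.28469, so δ = -16.541°.
cos H₀ = −tan φ · tan δ = −tan(+40.7°) × tan(-16.541°) = 0.2554, so H₀ = 1.3125 rad = 75.20°.
Daylight = 2H₀/(2π) × 24.00 h = (1.3125/π) × 24.00 = 10.03 h.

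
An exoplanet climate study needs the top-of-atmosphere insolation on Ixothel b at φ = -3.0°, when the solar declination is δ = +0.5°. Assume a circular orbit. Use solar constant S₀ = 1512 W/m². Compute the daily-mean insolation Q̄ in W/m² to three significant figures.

cos H₀ = −tan(-3.0°) tan(+0.500°) = 0.0005, H₀ = 1.5703 rad.
Bracket: H₀ sin φ sin δ + cos φ cos δ sin H₀ = 1.5703×-0.05234×0.00873 + 0.99863×0.99996×1.00000 = -0.000718 + 0.998590 = 0.997872.
Q̄ = (S₀/π) × [bracket] = (1512/π) × 0.997872 = 480.3 W/m².

Q̄ ≈ 480 W/m²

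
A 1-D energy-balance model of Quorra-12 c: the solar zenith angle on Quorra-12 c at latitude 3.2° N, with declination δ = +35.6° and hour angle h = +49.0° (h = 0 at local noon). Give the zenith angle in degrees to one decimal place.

θ_z = 55.6°

cos θ_z = sin φ sin δ + cos φ cos δ cos h = 0.032495 + 0.532610 = 0.565105.
θ_z = arccos(0.565105) = 55.6°.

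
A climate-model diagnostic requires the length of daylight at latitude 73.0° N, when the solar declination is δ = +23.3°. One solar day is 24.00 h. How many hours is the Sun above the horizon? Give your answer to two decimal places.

24.00 h

Sunrise equation: cos H₀ = −tan φ · tan δ = -1.4087 ≤ −1, so the Sun never sets (polar day) and H₀ = π.
Daylight = 2H₀/(2π) × 24.00 h = (3.1416/π) × 24.00 = 24.00 h.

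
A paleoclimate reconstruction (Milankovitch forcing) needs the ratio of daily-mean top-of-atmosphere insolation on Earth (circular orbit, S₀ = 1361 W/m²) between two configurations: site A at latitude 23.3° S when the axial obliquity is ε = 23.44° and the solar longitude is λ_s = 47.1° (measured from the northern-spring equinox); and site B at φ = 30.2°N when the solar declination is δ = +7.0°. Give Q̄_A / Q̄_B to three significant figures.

Q̄_A / Q̄_B ≈ 0.737

— Configuration A (φ=-23.3°):
Solar declination: sin δ = sin ε · sin λ_s = sin 23.44° × sin 47.1° = 0.29140, so δ = +16.942°.
cos H₀ = −tan(-23.3°) tan(+16.942°) = 0.1312, H₀ = 1.4392 rad.
Bracket: H₀ sin φ sin δ + cos φ cos δ sin H₀ = 1.4392×-0.39555×0.29140 + 0.91845×0.95660×0.99136 = -0.165887 + 0.870998 = 0.705111.
Q̄ = (S₀/π) × [bracket] = (1361/π) × 0.705111 = 305.47 W/m².
— Configuration B (φ=+30.2°):
cos H₀ = −tan(+30.2°) tan(+7.000°) = -0.0715, H₀ = 1.6423 rad.
Bracket: H₀ sin φ sin δ + cos φ cos δ sin H₀ = 1.6423×0.50302×0.12187 + 0.86427×0.99255×0.99744 = 0.100678 + 0.855635 = 0.956313.
Q̄ = (S₀/π) × [bracket] = (1361/π) × 0.956313 = 414.29 W/m².
Ratio Q̄_A / Q̄_B = 305.47 / 414.29 = 0.7373.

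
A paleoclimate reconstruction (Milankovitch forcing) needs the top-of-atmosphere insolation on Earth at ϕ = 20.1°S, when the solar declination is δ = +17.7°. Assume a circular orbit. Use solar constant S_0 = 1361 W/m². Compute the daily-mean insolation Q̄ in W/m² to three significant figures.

Q̄ ≈ 319 W/m²

cos h₀ = −tan(-20.1°) tan(+17.700°) = 0.1168, h₀ = 1.4537 rad.
Bracket: h₀ sin ϕ sin δ + cos ϕ cos δ sin h₀ = 1.4537×-0.34366×0.30403 + 0.93909×0.95266×0.99316 = -0.151887 + 0.888514 = 0.736627.
Q̄ = (S_0/π) × [bracket] = (1361/π) × 0.736627 = 319.1 W/m².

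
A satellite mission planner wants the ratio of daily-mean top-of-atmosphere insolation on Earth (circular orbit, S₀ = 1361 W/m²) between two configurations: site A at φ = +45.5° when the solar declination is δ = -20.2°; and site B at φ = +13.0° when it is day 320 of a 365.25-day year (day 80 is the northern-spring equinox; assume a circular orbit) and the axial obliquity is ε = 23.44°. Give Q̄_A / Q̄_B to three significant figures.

Q̄_A / Q̄_B ≈ 0.395

— Configuration A (φ=+45.5°):
cos H₀ = −tan(+45.5°) tan(-20.200°) = 0.3744, H₀ = 1.1870 rad.
Bracket: H₀ sin φ sin δ + cos φ cos δ sin H₀ = 1.1870×0.71325×-0.34530 + 0.70091×0.93849×0.92726 = -0.292341 + 0.609949 = 0.317608.
Q̄ = (S₀/π) × [bracket] = (1361/π) × 0.317608 = 137.59 W/m².
— Configuration B (φ=+13.0°):
Solar longitude: λ_s = 360° × (320 − 80)/365.25 = 236.550°.
sin δ = sin 23.44° × sin 236.550° = -0.33190, so δ = -19.384°.
cos H₀ = −tan(+13.0°) tan(-19.384°) = 0.0812, H₀ = 1.4895 rad.
Bracket: H₀ sin φ sin δ + cos φ cos δ sin H₀ = 1.4895×0.22495×-0.33190 + 0.97437×0.94331×0.99670 = -0.111207 + 0.916100 = 0.804893.
Q̄ = (S₀/π) × [bracket] = (1361/π) × 0.804893 = 348.70 W/m².
Ratio Q̄_A / Q̄_B = 137.59 / 348.70 = 0.3946.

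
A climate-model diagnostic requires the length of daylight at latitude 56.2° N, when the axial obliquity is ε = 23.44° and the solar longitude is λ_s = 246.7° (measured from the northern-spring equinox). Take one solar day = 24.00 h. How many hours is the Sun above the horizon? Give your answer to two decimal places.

Solar declination: sin δ = sin ε · sin λ_s = sin 23.44° × sin 246.7° = -0.36535, so δ = -21.429°.
cos H₀ = −tan φ · tan δ = −tan(+56.2°) × tan(-21.429°) = 0.5863, so H₀ = 0.9443 rad = 54.11°.
Daylight = 2H₀/(2π) × 24.00 h = (0.9443/π) × 24.00 = 7.21 h.

7.21 h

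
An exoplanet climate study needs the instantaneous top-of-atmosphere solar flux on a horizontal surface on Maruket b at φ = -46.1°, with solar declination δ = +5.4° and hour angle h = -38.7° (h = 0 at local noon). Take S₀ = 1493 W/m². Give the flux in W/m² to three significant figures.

703 W/m²

cos θ_z = sin φ sin δ + cos φ cos δ cos h = -0.067810 + 0.538750 = 0.470940.
Flux = S₀ · cos θ_z = 1493 × 0.470940 = 703.1 W/m².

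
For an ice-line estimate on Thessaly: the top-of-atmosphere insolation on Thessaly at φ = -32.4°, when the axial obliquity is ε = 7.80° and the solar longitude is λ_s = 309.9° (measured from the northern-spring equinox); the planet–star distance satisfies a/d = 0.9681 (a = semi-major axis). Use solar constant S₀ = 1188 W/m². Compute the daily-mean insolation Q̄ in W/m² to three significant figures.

Q̄ ≈ 329 W/m²

Solar declination: sin δ = sin ε · sin λ_s = sin 7.80° × sin 309.9° = -0.10412, so δ = -5.976°.
cos H₀ = −tan(-32.4°) tan(-5.976°) = -0.0664, H₀ = 1.6373 rad.
Bracket: H₀ sin φ sin δ + cos φ cos δ sin H₀ = 1.6373×-0.53583×-0.10412 + 0.84433×0.99457×0.99779 = 0.091346 + 0.837889 = 0.929235.
Inverse-square distance factor (a/d)² = 0.9681² = 0.937218.
Q̄ = (S₀/π) × 0.937218 × [bracket] = (1188/π) × 0.937218 × 0.929235 = 329.3 W/m².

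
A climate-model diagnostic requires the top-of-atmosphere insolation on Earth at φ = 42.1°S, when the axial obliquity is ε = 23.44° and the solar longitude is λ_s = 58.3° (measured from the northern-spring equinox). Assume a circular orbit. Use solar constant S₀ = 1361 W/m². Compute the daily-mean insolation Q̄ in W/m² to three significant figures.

Q̄ ≈ 164 W/m²

Solar declination: sin δ = sin ε · sin λ_s = sin 23.44° × sin 58.3° = 0.33844, so δ = +19.782°.
cos H₀ = −tan(-42.1°) tan(+19.782°) = 0.3250, H₀ = 1.2398 rad.
Bracket: H₀ sin φ sin δ + cos φ cos δ sin H₀ = 1.2398×-0.67043×0.33844 + 0.74198×0.94099×0.94572 = -0.281311 + 0.660298 = 0.378987.
Q̄ = (S₀/π) × [bracket] = (1361/π) × 0.378987 = 164.2 W/m².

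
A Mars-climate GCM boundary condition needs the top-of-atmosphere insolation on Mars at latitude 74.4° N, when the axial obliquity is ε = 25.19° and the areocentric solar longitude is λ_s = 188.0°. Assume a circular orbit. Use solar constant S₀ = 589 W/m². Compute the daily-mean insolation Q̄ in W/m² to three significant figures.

sin δ = sin 25.19° × sin 188.0° = -0.05924, so δ = -3.396°.
cos H₀ = −tan(+74.4°) tan(-3.396°) = 0.2125, H₀ = 1.3566 rad.
Bracket: H₀ sin φ sin δ + cos φ cos δ sin H₀ = 1.3566×0.96316×-0.05924 + 0.26892×0.99824×0.97715 = -0.077404 + 0.262313 = 0.184909.
Q̄ = (S₀/π) × [bracket] = (589/π) × 0.184909 = 34.67 W/m².

Q̄ ≈ 34.7 W/m²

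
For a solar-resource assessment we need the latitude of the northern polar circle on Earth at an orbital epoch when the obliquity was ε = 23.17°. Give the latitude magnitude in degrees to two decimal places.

The polar circle is the lowest latitude that experiences at least one full rotation of continuous daylight at the northern-summer solstice; it lies at |ϕ| = 90° − ε = 90° − 23.17° = 66.83°.

66.83°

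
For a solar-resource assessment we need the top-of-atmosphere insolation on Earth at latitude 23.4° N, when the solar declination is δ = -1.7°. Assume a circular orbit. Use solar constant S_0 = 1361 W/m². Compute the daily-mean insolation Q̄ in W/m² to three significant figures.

Q̄ ≈ 389 W/m²

cos h₀ = −tan(+23.4°) tan(-1.700°) = 0.0128, h₀ = 1.5580 rad.
Bracket: h₀ sin ϕ sin δ + cos ϕ cos δ sin h₀ = 1.5580×0.39715×-0.02967 + 0.91775×0.99956×0.99992 = -0.018359 + 0.917273 = 0.898914.
Q̄ = (S_0/π) × [bracket] = (1361/π) × 0.898914 = 389.4 W/m².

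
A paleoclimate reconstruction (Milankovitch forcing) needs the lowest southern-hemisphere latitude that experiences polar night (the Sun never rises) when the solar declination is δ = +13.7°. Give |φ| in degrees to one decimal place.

Polar night requires cos H₀ = −tan φ tan δ ≥ 1, i.e. tan φ tan δ ≤ −1.
The boundary is |tan φ| · |tan δ| = 1, so |φ| = 90° − |δ| = 90° − 13.7° = 76.3° in the southern hemisphere.

|φ| = 76.3°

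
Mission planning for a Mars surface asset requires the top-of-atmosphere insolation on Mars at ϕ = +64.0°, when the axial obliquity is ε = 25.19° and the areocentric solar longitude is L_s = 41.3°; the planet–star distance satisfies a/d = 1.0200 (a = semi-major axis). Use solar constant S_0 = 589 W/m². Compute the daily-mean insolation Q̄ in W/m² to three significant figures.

Q̄ ≈ 175 W/m²

sin δ = sin 25.19° × sin 41.3° = 0.28091, so δ = +16.315°.
cos h₀ = −tan(+64.0°) tan(+16.315°) = -0.6001, h₀ = 2.2144 rad.
Bracket: h₀ sin ϕ sin δ + cos ϕ cos δ sin h₀ = 2.2144×0.89879×0.28091 + 0.43837×0.95973×0.79991 = 0.559090 + 0.336536 = 0.895626.
Inverse-square distance factor (a/d)² = 1.0200² = 1.040400.
Q̄ = (S_0/π) × 1.040400 × [bracket] = (589/π) × 1.040400 × 0.895626 = 174.7 W/m².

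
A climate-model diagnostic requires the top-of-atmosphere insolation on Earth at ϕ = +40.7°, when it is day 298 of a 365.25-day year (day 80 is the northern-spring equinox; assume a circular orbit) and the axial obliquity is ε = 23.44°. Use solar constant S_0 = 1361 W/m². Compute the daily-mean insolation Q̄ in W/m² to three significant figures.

Q̄ ≈ 225 W/m²

Solar longitude: L_s = 360° × (298 − 80)/365.25 = 214.867°.
sin δ = sin 23.44° × sin 214.867° = -0.22740, so δ = -13.144°.
cos h₀ = −tan(+40.7°) tan(-13.144°) = 0.2009, h₀ = 1.3686 rad.
Bracket: h₀ sin ϕ sin δ + cos ϕ cos δ sin h₀ = 1.3686×0.65210×-0.22740 + 0.75813×0.97380×0.97962 = -0.202946 + 0.723221 = 0.520275.
Q̄ = (S_0/π) × [bracket] = (1361/π) × 0.520275 = 225.4 W/m².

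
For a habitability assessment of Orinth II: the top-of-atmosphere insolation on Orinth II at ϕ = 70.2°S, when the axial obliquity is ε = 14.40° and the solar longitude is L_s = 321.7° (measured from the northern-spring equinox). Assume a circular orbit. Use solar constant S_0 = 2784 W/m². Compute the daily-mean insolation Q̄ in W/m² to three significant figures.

Q̄ ≈ 527 W/m²

Solar declination: sin δ = sin ε · sin L_s = sin 14.40° × sin 321.7° = -0.15413, so δ = -8.867°.
cos h₀ = −tan(-70.2°) tan(-8.867°) = -0.4333, h₀ = 2.0189 rad.
Bracket: h₀ sin ϕ sin δ + cos ϕ cos δ sin h₀ = 2.0189×-0.94088×-0.15413 + 0.33874×0.98805×0.90125 = 0.292777 + 0.301641 = 0.594418.
Q̄ = (S_0/π) × [bracket] = (2784/π) × 0.594418 = 526.8 W/m².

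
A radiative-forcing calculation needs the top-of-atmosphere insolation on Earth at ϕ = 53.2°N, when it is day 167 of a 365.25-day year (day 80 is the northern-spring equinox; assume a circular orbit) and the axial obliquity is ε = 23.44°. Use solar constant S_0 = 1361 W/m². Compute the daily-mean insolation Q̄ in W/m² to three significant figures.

Q̄ ≈ 495 W/m²

Solar longitude: L_s = 360° × (167 − 80)/365.25 = 85.749°.
sin δ = sin 23.44° × sin 85.749° = 0.39669, so δ = +23.372°.
cos h₀ = −tan(+53.2°) tan(+23.372°) = -0.5777, h₀ = 2.1867 rad.
Bracket: h₀ sin ϕ sin δ + cos ϕ cos δ sin h₀ = 2.1867×0.80073×0.39669 + 0.59902×0.91795×0.81627 = 0.694587 + 0.448843 = 1.143430.
Q̄ = (S_0/π) × [bracket] = (1361/π) × 1.143430 = 495.4 W/m².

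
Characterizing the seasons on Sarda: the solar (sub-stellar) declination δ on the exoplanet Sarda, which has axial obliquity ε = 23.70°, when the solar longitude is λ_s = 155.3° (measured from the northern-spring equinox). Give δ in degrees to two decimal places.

δ = +9.67°

sin δ = sin ε · sin λ_s = sin 23.70° × sin 155.3° = 0.167961.
δ = arcsin(0.167961) = +9.67°.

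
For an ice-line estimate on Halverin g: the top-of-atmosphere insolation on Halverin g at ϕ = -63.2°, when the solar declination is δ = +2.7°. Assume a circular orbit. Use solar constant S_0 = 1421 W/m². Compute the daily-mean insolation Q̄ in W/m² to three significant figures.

Q̄ ≈ 175 W/m²

cos h₀ = −tan(-63.2°) tan(+2.700°) = 0.0934, h₀ = 1.4773 rad.
Bracket: h₀ sin ϕ sin δ + cos ϕ cos δ sin h₀ = 1.4773×-0.89259×0.04711 + 0.45088×0.99889×0.99563 = -0.062120 + 0.448411 = 0.386291.
Q̄ = (S_0/π) × [bracket] = (1421/π) × 0.386291 = 174.7 W/m².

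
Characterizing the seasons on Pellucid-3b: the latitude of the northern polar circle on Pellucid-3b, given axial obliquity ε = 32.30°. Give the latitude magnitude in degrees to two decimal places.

The polar circle is the lowest latitude that experiences at least one full rotation of continuous daylight at the northern-summer solstice; it lies at |ϕ| = 90° − ε = 90° − 32.30° = 57.70°.

57.70°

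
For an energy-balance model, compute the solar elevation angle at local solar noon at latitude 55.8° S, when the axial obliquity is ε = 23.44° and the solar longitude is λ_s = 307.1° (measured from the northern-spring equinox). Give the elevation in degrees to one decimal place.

52.7°

Solar declination: sin δ = sin ε · sin λ_s = sin 23.44° × sin 307.1° = -0.31727, so δ = -18.498°.
At local noon the hour angle is zero, so the zenith angle equals |φ − δ| = |-55.8° − (-18.498°)| = 37.302°.
Elevation = 90° − 37.302° = 52.7°.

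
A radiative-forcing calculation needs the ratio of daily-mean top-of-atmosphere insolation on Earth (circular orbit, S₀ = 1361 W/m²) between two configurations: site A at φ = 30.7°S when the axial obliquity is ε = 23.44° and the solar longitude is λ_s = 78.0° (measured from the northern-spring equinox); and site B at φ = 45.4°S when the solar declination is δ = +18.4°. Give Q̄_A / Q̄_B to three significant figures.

Q̄_A / Q̄_B ≈ 1.44

— Configuration A (φ=-30.7°):
Solar declination: sin δ = sin ε · sin λ_s = sin 23.44° × sin 78.0° = 0.38910, so δ = +22.898°.
cos H₀ = −tan(-30.7°) tan(+22.898°) = 0.2508, H₀ = 1.3173 rad.
Bracket: H₀ sin φ sin δ + cos φ cos δ sin H₀ = 1.3173×-0.51054×0.38910 + 0.85985×0.92120×0.96804 = -0.261683 + 0.766779 = 0.505096.
Q̄ = (S₀/π) × [bracket] = (1361/π) × 0.505096 = 218.82 W/m².
— Configuration B (φ=-45.4°):
cos H₀ = −tan(-45.4°) tan(+18.400°) = 0.3373, H₀ = 1.2267 rad.
Bracket: H₀ sin φ sin δ + cos φ cos δ sin H₀ = 1.2267×-0.71203×0.31565 + 0.70215×0.94888×0.94139 = -0.275704 + 0.627207 = 0.351503.
Q̄ = (S₀/π) × [bracket] = (1361/π) × 0.351503 = 152.28 W/m².
Ratio Q̄_A / Q̄_B = 218.82 / 152.28 = 1.437.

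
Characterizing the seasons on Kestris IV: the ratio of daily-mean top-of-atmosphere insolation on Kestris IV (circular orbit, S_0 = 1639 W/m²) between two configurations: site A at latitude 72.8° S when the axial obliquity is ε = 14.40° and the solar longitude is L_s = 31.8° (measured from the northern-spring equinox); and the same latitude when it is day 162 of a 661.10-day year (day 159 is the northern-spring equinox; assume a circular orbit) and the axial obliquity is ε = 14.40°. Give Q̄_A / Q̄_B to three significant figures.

— Configuration A (ϕ=-72.8°):
Solar declination: sin δ = sin ε · sin L_s = sin 14.40° × sin 31.8° = 0.13105, so δ = +7.530°.
cos h₀ = −tan(-72.8°) tan(+7.530°) = 0.4270, h₀ = 1.1296 rad.
Bracket: h₀ sin ϕ sin δ + cos ϕ cos δ sin h₀ = 1.1296×-0.95528×0.13105 + 0.29571×0.99138×0.90424 = -0.141414 + 0.265088 = 0.123674.
Q̄ = (S_0/π) × [bracket] = (1639/π) × 0.123674 = 64.522 W/m².
— Configuration B (ϕ=-72.8°):
Solar longitude: L_s = 360° × (162 − 159)/661.10 = 1.634°.
sin δ = sin 14.40° × sin 1.634° = 0.00709, so δ = +0.406°.
cos h₀ = −tan(-72.8°) tan(+0.406°) = 0.0229, h₀ = 1.5479 rad.
Bracket: h₀ sin ϕ sin δ + cos ϕ cos δ sin h₀ = 1.5479×-0.95528×0.00709 + 0.29571×0.99997×0.99974 = -0.010484 + 0.295624 = 0.285140.
Q̄ = (S_0/π) × [bracket] = (1639/π) × 0.285140 = 148.76 W/m².
Ratio Q̄_A / Q̄_B = 64.522 / 148.76 = 0.4337.

Q̄_A / Q̄_B ≈ 0.434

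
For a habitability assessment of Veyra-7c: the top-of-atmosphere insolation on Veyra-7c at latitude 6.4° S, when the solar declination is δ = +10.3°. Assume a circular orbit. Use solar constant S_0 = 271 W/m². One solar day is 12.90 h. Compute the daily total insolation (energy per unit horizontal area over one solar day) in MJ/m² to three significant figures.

3.79 MJ/m²

cos h₀ = −tan(-6.4°) tan(+10.300°) = 0.0204, h₀ = 1.5504 rad.
Bracket: h₀ sin ϕ sin δ + cos ϕ cos δ sin h₀ = 1.5504×-0.11147×0.17880 + 0.99377×0.98389×0.99979 = -0.030901 + 0.977555 = 0.946654.
Q̄ = (S_0/π) × [bracket] = (271/π) × 0.946654 = 81.660 W/m².
Daily total = Q̄ × 12.90 h × 3600 s/h = 81.660 × 12.90 × 3600 / 10⁶ = 3.792 MJ/m².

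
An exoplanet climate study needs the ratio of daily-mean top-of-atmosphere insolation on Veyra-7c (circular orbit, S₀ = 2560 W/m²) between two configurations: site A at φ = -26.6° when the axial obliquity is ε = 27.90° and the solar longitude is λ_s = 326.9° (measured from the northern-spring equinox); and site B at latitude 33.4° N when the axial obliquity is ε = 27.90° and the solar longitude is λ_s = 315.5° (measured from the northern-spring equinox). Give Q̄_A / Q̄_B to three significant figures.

— Configuration A (φ=-26.6°):
Solar declination: sin δ = sin ε · sin λ_s = sin 27.90° × sin 326.9° = -0.25554, so δ = -14.805°.
cos H₀ = −tan(-26.6°) tan(-14.805°) = -0.1324, H₀ = 1.7035 rad.
Bracket: H₀ sin φ sin δ + cos φ cos δ sin H₀ = 1.7035×-0.44776×-0.25554 + 0.89415×0.96680×0.99120 = 0.194915 + 0.856857 = 1.051772.
Q̄ = (S₀/π) × [bracket] = (2560/π) × 1.051772 = 857.06 W/m².
— Configuration B (φ=+33.4°):
Solar declination: sin δ = sin ε · sin λ_s = sin 27.90° × sin 315.5° = -0.32798, so δ = -19.146°.
cos H₀ = −tan(+33.4°) tan(-19.146°) = 0.2289, H₀ = 1.3398 rad.
Bracket: H₀ sin φ sin δ + cos φ cos δ sin H₀ = 1.3398×0.55048×-0.32798 + 0.83485×0.94469×0.97344 = -0.241896 + 0.767727 = 0.525831.
Q̄ = (S₀/π) × [bracket] = (2560/π) × 0.525831 = 428.49 W/m².
Ratio Q̄_A / Q̄_B = 857.06 / 428.49 = 2.000.

Q̄_A / Q̄_B ≈ 2.00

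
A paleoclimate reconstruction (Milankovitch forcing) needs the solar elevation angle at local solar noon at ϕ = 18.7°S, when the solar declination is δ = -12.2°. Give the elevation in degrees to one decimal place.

At local noon the hour angle is zero, so the zenith angle equals |ϕ − δ| = |-18.7° − (-12.200°)| = 6.500°.
Elevation = 90° − 6.500° = 83.5°.

83.5°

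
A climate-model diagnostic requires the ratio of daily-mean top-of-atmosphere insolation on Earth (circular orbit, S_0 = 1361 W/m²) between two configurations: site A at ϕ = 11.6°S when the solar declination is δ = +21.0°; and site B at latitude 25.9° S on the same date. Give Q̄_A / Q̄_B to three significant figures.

Q̄_A / Q̄_B ≈ 1.32

— Configuration A (ϕ=-11.6°):
cos h₀ = −tan(-11.6°) tan(+21.000°) = 0.0788, h₀ = 1.4919 rad.
Bracket: h₀ sin ϕ sin δ + cos ϕ cos δ sin h₀ = 1.4919×-0.20108×0.35837 + 0.97958×0.93358×0.99689 = -0.107508 + 0.911672 = 0.804164.
Q̄ = (S_0/π) × [bracket] = (1361/π) × 0.804164 = 348.38 W/m².
— Configuration B (ϕ=-25.9°):
cos h₀ = −tan(-25.9°) tan(+21.000°) = 0.1864, h₀ = 1.3833 rad.
Bracket: h₀ sin ϕ sin δ + cos ϕ cos δ sin h₀ = 1.3833×-0.43680×0.35837 + 0.89956×0.93358×0.98248 = -0.216536 + 0.825098 = 0.608562.
Q̄ = (S_0/π) × [bracket] = (1361/π) × 0.608562 = 263.64 W/m².
Ratio Q̄_A / Q̄_B = 348.38 / 263.64 = 1.321.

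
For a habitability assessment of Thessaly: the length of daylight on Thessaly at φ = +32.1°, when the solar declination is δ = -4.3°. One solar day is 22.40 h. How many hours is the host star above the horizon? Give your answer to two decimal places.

10.86 h

cos H₀ = −tan φ · tan δ = −tan(+32.1°) × tan(-4.300°) = 0.0472, so H₀ = 1.5236 rad = 87.30°.
Daylight = 2H₀/(2π) × 22.40 h = (1.5236/π) × 22.40 = 10.86 h.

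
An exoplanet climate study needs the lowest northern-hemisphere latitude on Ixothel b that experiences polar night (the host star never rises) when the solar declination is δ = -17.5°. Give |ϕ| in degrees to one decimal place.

|ϕ| = 72.5°

Polar night requires cos h₀ = −tan ϕ tan δ ≥ 1, i.e. tan ϕ tan δ ≤ −1.
The boundary is |tan ϕ| · |tan δ| = 1, so |ϕ| = 90° − |δ| = 90° − 17.5° = 72.5° in the northern hemisphere.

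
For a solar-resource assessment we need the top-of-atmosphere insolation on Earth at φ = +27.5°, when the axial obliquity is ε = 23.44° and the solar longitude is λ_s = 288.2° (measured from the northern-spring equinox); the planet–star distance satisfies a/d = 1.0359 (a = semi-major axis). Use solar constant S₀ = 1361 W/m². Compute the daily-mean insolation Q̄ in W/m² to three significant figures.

Q̄ ≈ 263 W/m²

Solar declination: sin δ = sin ε · sin λ_s = sin 23.44° × sin 288.2° = -0.37789, so δ = -22.203°.
cos H₀ = −tan(+27.5°) tan(-22.203°) = 0.2125, H₀ = 1.3567 rad.
Bracket: H₀ sin φ sin δ + cos φ cos δ sin H₀ = 1.3567×0.46175×-0.37789 + 0.88701×0.92585×0.97717 = -0.236732 + 0.802489 = 0.565757.
Inverse-square distance factor (a/d)² = 1.0359² = 1.073089.
Q̄ = (S₀/π) × 1.073089 × [bracket] = (1361/π) × 1.073089 × 0.565757 = 263.0 W/m².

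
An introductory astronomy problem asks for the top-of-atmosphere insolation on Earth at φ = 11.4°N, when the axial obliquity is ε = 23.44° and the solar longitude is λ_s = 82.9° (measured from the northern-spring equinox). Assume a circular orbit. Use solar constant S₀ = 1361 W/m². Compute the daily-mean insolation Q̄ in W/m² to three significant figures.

Solar declination: sin δ = sin ε · sin λ_s = sin 23.44° × sin 82.9° = 0.39474, so δ = +23.250°.
cos H₀ = −tan(+11.4°) tan(+23.250°) = -0.0866, H₀ = 1.6575 rad.
Bracket: H₀ sin φ sin δ + cos φ cos δ sin H₀ = 1.6575×0.19766×0.39474 + 0.98027×0.91879×0.99624 = 0.129325 + 0.897276 = 1.026601.
Q̄ = (S₀/π) × [bracket] = (1361/π) × 1.026601 = 444.7 W/m².

Q̄ ≈ 445 W/m²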